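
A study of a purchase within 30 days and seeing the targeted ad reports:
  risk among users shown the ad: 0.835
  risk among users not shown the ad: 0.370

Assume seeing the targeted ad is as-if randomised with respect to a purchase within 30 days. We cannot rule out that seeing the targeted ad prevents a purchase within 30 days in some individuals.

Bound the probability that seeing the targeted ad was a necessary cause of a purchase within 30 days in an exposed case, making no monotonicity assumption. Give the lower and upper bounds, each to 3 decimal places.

0.557 ≤ PN ≤ 0.754

Let p₁ = 0.835, p₀ = 0.37.
Under exogeneity alone the bounds on PN are max{0,(p₁−p₀)/p₁} ≤ PN ≤ min{1,(1−p₀)/p₁}.
  lower = (p₁ − p₀)/p₁ = 0.465 / 0.835 ≈ 0.5569
  upper = min{1, (1 − p₀)/p₁} = 0.63 / 0.835 ≈ 0.7545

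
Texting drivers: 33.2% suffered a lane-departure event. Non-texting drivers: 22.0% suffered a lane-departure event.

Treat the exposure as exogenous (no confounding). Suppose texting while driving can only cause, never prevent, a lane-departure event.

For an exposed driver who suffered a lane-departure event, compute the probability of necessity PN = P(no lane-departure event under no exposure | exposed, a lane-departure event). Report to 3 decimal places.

p₁ = 0.332, p₀ = 0.22.
Under exogeneity and monotonicity, PN = (p₁ − p₀) / p₁.
PN = (0.332 − 0.22) / 0.332 = 0.112 / 0.332 ≈ 0.3373

PN ≈ 0.337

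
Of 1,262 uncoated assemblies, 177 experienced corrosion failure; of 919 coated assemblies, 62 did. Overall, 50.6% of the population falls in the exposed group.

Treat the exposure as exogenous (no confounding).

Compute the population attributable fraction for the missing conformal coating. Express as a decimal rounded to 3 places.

p₁ = P(outcome | exposed) = 177/1262 = 0.14025
p₀ = P(outcome | unexposed) = 62/919 = 0.067465
Overall risk P(Y=1) = π·p₁ + (1−π)·p₀ = 0.506×0.14025 + 0.494×0.067465 = 0.1043.
Under exogeneity, PAF = [P(Y=1) − p₀] / P(Y=1).
PAF = (0.1043 − 0.067465) / 0.1043 ≈ 0.3531

PAF ≈ 0.353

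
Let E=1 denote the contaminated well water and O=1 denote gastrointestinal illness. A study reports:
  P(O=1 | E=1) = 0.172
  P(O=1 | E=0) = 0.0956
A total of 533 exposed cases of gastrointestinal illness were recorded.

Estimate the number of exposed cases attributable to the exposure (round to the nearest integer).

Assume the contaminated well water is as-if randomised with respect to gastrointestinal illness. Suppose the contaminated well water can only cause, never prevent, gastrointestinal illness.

Let p₁ = 0.172, p₀ = 0.0956.
PN = (p₁ − p₀)/p₁ = (0.172 − 0.0956) / 0.172 ≈ 0.44419.
Attributable cases ≈ PN × (exposed cases) = 0.44419 × 533 ≈ 236.75.

about 237 cases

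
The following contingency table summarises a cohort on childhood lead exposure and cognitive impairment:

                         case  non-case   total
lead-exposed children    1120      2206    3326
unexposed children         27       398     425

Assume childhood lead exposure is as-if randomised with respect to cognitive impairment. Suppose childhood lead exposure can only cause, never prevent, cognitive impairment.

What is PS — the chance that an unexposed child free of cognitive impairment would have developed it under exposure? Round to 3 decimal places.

PS ≈ 0.292

p₁ = P(outcome | exposed) = 1120/3326 = 0.33674
p₀ = P(outcome | unexposed) = 27/425 = 0.063529
Under exogeneity and monotonicity, PS = (p₁ − p₀)/(1 − p₀).
PS = (0.33674 − 0.063529) / 0.93647 ≈ 0.2917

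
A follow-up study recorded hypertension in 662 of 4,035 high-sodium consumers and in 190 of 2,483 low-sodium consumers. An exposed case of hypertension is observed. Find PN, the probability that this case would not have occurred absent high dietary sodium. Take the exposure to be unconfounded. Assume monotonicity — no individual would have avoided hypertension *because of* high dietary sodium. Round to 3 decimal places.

p₁ = P(outcome | exposed) = 662/4035 = 0.16406
p₀ = P(outcome | unexposed) = 190/2483 = 0.07652
Under exogeneity and monotonicity, PN = (p₁ − p₀) / p₁.
PN = (0.16406 − 0.07652) / 0.16406 = 0.087544 / 0.16406 ≈ 0.5336

PN ≈ 0.534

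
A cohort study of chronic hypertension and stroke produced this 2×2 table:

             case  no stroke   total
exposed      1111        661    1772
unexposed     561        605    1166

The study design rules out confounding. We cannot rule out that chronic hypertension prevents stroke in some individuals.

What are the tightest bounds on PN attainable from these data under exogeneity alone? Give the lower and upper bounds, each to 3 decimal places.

p₁ = P(outcome | exposed) = 1111/1772 = 0.62698
p₀ = P(outcome | unexposed) = 561/1166 = 0.48113
Under exogeneity alone the bounds on PN are max{0,(p₁−p₀)/p₁} ≤ PN ≤ min{1,(1−p₀)/p₁}.
  lower = (p₁ − p₀)/p₁ = 0.14584 / 0.62698 ≈ 0.2326
  upper = min{1, (1 − p₀)/p₁} = 0.51887 / 0.62698 ≈ 0.8276

0.233 ≤ PN ≤ 0.828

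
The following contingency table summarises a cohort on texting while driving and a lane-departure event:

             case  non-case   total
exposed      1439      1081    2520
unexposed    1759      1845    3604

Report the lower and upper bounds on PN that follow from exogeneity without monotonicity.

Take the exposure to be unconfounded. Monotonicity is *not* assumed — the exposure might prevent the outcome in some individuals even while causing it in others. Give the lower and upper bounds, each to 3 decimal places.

0.145 ≤ PN ≤ 0.897

p₁ = P(outcome | exposed) = 1439/2520 = 0.57103
p₀ = P(outcome | unexposed) = 1759/3604 = 0.48807
Under exogeneity alone the bounds on PN are max{0,(p₁−p₀)/p₁} ≤ PN ≤ min{1,(1−p₀)/p₁}.
  lower = (p₁ − p₀)/p₁ = 0.082963 / 0.57103 ≈ 0.1453
  upper = min{1, (1 − p₀)/p₁} = 0.51193 / 0.57103 ≈ 0.8965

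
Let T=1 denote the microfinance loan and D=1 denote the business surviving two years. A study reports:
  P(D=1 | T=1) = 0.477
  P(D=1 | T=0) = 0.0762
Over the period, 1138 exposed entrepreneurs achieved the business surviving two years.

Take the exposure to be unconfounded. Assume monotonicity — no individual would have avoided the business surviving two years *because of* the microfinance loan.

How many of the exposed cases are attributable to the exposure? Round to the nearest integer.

Let p₁ = 0.477, p₀ = 0.0762.
PN = (p₁ − p₀)/p₁ = (0.477 − 0.0762) / 0.477 ≈ 0.84025.
Attributable cases ≈ PN × (exposed cases) = 0.84025 × 1138 ≈ 956.21.

about 956 cases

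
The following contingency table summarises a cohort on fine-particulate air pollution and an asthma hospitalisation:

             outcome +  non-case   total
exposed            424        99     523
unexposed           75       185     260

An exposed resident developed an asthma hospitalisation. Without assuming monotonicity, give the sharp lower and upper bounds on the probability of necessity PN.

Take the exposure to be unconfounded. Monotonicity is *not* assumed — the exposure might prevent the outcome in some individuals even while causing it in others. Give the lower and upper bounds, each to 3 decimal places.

p₁ = P(outcome | exposed) = 424/523 = 0.81071
p₀ = P(outcome | unexposed) = 75/260 = 0.28846
Under exogeneity alone the bounds on PN are max{0,(p₁−p₀)/p₁} ≤ PN ≤ min{1,(1−p₀)/p₁}.
  lower = (p₁ − p₀)/p₁ = 0.52225 / 0.81071 ≈ 0.6442
  upper = min{1, (1 − p₀)/p₁} = 0.71154 / 0.81071 ≈ 0.8777

0.644 ≤ PN ≤ 0.878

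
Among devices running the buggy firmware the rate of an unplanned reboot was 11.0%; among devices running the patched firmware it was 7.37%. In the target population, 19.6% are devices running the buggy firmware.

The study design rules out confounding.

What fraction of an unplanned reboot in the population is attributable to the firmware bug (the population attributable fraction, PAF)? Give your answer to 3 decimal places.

p₁ = 0.11, p₀ = 0.0737.
Overall risk P(Y=1) = π·p₁ + (1−π)·p₀ = 0.196×0.11 + 0.804×0.0737 = 0.080815.
Under exogeneity, PAF = [P(Y=1) − p₀] / P(Y=1).
PAF = (0.080815 − 0.0737) / 0.080815 ≈ 0.0880

PAF ≈ 0.088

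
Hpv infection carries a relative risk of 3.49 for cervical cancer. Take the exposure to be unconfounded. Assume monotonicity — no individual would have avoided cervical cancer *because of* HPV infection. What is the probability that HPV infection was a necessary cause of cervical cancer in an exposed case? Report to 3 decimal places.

PN ≈ 0.713

Under exogeneity and monotonicity, PN = (RR − 1) / RR = 1 − 1/RR.
PN = (3.49 − 1) / 3.49 = 2.49 / 3.49 ≈ 0.7135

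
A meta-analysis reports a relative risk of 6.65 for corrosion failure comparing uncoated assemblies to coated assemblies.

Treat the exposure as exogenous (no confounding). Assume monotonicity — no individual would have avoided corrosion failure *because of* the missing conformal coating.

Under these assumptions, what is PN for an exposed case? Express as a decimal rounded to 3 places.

PN ≈ 0.850

Under exogeneity and monotonicity, PN = (RR − 1) / RR = 1 − 1/RR.
PN = (6.65 − 1) / 6.65 = 5.65 / 6.65 ≈ 0.8496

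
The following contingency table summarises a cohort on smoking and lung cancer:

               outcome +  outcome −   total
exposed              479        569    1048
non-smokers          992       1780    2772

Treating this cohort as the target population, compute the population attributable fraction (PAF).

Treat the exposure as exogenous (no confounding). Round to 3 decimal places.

p₁ = P(outcome | exposed) = 479/1048 = 0.45706
p₀ = P(outcome | unexposed) = 992/2772 = 0.35786
Exposure prevalence π = 1048/3820 = 0.27435; overall risk P(Y=1) = 0.38508.
Under exogeneity, PAF = [P(Y=1) − p₀]/P(Y=1).
PAF = (0.38508 − 0.35786) / 0.38508 ≈ 0.0707

PAF ≈ 0.071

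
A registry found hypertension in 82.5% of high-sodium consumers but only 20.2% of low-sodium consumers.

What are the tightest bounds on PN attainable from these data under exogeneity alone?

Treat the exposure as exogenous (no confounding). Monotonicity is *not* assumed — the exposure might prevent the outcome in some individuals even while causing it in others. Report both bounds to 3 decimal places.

p₁ = 0.825, p₀ = 0.202.
Under exogeneity alone the bounds on PN are max{0,(p₁−p₀)/p₁} ≤ PN ≤ min{1,(1−p₀)/p₁}.
  lower = (p₁ − p₀)/p₁ = 0.623 / 0.825 ≈ 0.7552
  upper = min{1, (1 − p₀)/p₁} = 0.798 / 0.825 ≈ 0.9673

0.755 ≤ PN ≤ 0.967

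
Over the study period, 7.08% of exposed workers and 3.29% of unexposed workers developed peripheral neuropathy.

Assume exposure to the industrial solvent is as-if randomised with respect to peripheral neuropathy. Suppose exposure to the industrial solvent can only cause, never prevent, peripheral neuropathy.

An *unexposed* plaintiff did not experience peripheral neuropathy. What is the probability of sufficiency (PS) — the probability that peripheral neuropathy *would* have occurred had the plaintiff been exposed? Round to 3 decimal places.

PS ≈ 0.039

p₁ = 0.0708, p₀ = 0.0329.
Under exogeneity and monotonicity, PS = (p₁ − p₀) / (1 − p₀).
PS = (0.0708 − 0.0329) / (1 − 0.0329) = 0.0379 / 0.9671 ≈ 0.0392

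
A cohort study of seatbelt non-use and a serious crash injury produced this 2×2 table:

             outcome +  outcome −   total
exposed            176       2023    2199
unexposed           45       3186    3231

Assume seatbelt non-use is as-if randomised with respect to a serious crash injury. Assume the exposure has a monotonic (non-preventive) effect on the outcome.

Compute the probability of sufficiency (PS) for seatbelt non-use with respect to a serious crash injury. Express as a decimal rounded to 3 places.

p₁ = P(outcome | exposed) = 176/2199 = 0.080036
p₀ = P(outcome | unexposed) = 45/3231 = 0.013928
Under exogeneity and monotonicity, PS = (p₁ − p₀)/(1 − p₀).
PS = (0.080036 − 0.013928) / 0.98607 ≈ 0.0670

PS ≈ 0.067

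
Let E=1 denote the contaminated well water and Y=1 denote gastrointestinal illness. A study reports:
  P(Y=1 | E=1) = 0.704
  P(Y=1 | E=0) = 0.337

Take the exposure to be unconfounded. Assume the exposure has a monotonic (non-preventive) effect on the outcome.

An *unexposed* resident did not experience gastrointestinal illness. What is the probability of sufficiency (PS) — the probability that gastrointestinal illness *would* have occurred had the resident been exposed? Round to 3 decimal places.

PS ≈ 0.554

Let p₁ = 0.704, p₀ = 0.337.
Under exogeneity and monotonicity, PS = (p₁ − p₀) / (1 − p₀).
PS = (0.704 − 0.337) / (1 − 0.337) = 0.367 / 0.663 ≈ 0.5535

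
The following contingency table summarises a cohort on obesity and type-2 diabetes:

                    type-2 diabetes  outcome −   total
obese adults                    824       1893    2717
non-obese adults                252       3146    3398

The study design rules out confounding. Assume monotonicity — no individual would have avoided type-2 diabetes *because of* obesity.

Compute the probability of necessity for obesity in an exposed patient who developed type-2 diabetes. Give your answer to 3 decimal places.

p₁ = P(outcome | exposed) = 824/2717 = 0.30328
p₀ = P(outcome | unexposed) = 252/3398 = 0.074161
Under exogeneity and monotonicity, PN = (p₁ − p₀)/p₁.
PN = (0.30328 − 0.074161) / 0.30328 ≈ 0.7555

PN ≈ 0.755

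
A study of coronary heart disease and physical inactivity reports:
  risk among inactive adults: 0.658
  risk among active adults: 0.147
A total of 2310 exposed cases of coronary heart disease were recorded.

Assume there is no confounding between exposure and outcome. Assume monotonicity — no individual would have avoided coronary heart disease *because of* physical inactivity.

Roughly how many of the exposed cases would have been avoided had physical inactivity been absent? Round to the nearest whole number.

about 1794 cases

Let p₁ = 0.658, p₀ = 0.147.
PN = (p₁ − p₀)/p₁ = (0.658 − 0.147) / 0.658 ≈ 0.77660.
Attributable cases ≈ PN × (exposed cases) = 0.77660 × 2310 ≈ 1793.94.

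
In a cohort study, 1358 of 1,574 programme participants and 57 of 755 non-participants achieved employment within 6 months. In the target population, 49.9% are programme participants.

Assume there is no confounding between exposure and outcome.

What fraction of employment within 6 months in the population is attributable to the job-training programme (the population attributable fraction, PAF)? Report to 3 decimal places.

p₁ = P(outcome | exposed) = 1358/1574 = 0.86277
p₀ = P(outcome | unexposed) = 57/755 = 0.075497
Overall risk P(Y=1) = π·p₁ + (1−π)·p₀ = 0.499×0.86277 + 0.501×0.075497 = 0.46835.
Under exogeneity, PAF = [P(Y=1) − p₀] / P(Y=1).
PAF = (0.46835 − 0.075497) / 0.46835 ≈ 0.8388

PAF ≈ 0.839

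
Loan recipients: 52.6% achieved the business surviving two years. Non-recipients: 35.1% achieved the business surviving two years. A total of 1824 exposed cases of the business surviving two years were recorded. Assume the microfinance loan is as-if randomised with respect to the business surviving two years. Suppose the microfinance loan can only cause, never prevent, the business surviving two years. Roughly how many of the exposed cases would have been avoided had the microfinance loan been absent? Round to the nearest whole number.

about 607 cases

p₁ = 0.526, p₀ = 0.351.
PN = (p₁ − p₀)/p₁ = (0.526 − 0.351) / 0.526 ≈ 0.33270.
Attributable cases ≈ PN × (exposed cases) = 0.33270 × 1824 ≈ 606.84.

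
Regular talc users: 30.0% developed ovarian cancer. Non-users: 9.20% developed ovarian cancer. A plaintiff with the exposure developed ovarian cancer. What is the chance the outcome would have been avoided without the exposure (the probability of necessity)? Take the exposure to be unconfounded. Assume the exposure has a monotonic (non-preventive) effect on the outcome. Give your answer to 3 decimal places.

p₁ = 0.3, p₀ = 0.092.
Under exogeneity and monotonicity, PN = (p₁ − p₀) / p₁.
PN = (0.3 − 0.092) / 0.3 = 0.208 / 0.3 ≈ 0.6933

PN ≈ 0.693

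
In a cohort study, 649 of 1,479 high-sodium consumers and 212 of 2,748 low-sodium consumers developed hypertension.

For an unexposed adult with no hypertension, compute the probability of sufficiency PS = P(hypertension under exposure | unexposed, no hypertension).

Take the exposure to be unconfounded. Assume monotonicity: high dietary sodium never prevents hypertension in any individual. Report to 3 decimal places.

p₁ = P(outcome | exposed) = 649/1479 = 0.43881
p₀ = P(outcome | unexposed) = 212/2748 = 0.077147
Under exogeneity and monotonicity, PS = (p₁ − p₀) / (1 − p₀).
PS = (0.43881 − 0.077147) / (1 − 0.077147) = 0.36166 / 0.92285 ≈ 0.3919

PS ≈ 0.392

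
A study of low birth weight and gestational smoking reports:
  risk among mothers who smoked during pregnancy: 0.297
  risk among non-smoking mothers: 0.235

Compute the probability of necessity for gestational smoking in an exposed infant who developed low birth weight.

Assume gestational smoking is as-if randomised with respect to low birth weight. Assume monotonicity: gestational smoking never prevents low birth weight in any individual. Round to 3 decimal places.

PN ≈ 0.209

Let p₁ = 0.297, p₀ = 0.235.
Under exogeneity and monotonicity, PN = (p₁ − p₀) / p₁.
PN = (0.297 − 0.235) / 0.297 = 0.062 / 0.297 ≈ 0.2088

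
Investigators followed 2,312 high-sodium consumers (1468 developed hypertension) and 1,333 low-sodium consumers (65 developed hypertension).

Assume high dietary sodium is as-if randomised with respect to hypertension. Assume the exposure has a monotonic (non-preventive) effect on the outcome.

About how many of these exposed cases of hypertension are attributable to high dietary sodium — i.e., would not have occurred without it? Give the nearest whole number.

about 1355 cases

p₁ = P(outcome | exposed) = 1468/2312 = 0.63495
p₀ = P(outcome | unexposed) = 65/1333 = 0.048762
PN = (p₁ − p₀)/p₁ = (0.63495 − 0.048762) / 0.63495 ≈ 0.92320.
Attributable cases ≈ PN × (exposed cases) = 0.92320 × 1468 ≈ 1355.26.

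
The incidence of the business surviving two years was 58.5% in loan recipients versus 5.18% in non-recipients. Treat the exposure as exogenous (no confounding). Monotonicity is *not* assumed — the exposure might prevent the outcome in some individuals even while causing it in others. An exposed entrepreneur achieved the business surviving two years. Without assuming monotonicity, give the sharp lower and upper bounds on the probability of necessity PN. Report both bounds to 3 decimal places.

0.911 ≤ PN ≤ 1.000

p₁ = 0.585, p₀ = 0.0518.
Under exogeneity alone the bounds on PN are max{0,(p₁−p₀)/p₁} ≤ PN ≤ min{1,(1−p₀)/p₁}.
  lower = (p₁ − p₀)/p₁ = 0.5332 / 0.585 ≈ 0.9115
  upper = min{1, (1 − p₀)/p₁} = 0.9482 / 0.585 ≈ 1.6209 → capped at 1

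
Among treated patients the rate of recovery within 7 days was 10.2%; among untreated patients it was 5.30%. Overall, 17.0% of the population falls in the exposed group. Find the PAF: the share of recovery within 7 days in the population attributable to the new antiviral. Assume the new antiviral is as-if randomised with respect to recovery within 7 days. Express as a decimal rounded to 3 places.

PAF ≈ 0.136

p₁ = 0.102, p₀ = 0.053.
Overall risk P(Y=1) = π·p₁ + (1−π)·p₀ = 0.17×0.102 + 0.83×0.053 = 0.06133.
Under exogeneity, PAF = [P(Y=1) − p₀] / P(Y=1).
PAF = (0.06133 − 0.053) / 0.06133 ≈ 0.1358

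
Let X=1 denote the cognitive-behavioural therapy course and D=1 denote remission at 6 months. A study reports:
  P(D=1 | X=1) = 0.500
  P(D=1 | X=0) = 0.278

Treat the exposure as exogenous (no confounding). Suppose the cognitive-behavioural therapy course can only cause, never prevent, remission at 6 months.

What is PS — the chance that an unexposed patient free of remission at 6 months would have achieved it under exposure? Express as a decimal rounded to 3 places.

PS ≈ 0.307

Let p₁ = 0.5, p₀ = 0.278.
Under exogeneity and monotonicity, PS = (p₁ − p₀) / (1 − p₀).
PS = (0.5 − 0.278) / (1 − 0.278) = 0.222 / 0.722 ≈ 0.3075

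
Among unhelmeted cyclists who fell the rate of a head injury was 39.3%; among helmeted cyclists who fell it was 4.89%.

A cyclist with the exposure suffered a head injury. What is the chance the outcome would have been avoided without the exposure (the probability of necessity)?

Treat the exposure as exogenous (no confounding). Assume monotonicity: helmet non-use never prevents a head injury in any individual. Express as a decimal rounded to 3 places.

p₁ = 0.393, p₀ = 0.0489.
Under exogeneity and monotonicity, PN = (p₁ − p₀) / p₁.
PN = (0.393 − 0.0489) / 0.393 = 0.3441 / 0.393 ≈ 0.8756

PN ≈ 0.876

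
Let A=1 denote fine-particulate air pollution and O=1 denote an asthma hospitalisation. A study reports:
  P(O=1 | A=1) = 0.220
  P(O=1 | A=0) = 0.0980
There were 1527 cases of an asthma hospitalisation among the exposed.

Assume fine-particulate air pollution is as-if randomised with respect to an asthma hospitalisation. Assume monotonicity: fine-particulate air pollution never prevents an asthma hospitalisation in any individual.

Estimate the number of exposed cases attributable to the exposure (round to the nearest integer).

Let p₁ = 0.22, p₀ = 0.098.
PN = (p₁ − p₀)/p₁ = (0.22 − 0.098) / 0.22 ≈ 0.55455.
Attributable cases ≈ PN × (exposed cases) = 0.55455 × 1527 ≈ 846.79.

about 847 cases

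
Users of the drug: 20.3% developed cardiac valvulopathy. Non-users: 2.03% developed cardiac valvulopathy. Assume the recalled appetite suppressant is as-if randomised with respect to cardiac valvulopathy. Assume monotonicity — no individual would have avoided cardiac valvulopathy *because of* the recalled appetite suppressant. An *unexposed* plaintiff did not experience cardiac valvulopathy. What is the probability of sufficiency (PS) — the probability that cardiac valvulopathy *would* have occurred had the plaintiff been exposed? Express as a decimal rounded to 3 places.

p₁ = 0.203, p₀ = 0.0203.
Under exogeneity and monotonicity, PS = (p₁ − p₀) / (1 − p₀).
PS = (0.203 − 0.0203) / (1 − 0.0203) = 0.1827 / 0.9797 ≈ 0.1865

PS ≈ 0.186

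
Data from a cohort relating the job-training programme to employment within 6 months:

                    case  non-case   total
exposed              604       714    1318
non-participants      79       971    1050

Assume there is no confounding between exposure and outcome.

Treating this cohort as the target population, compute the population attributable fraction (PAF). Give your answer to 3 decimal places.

PAF ≈ 0.739

p₁ = P(outcome | exposed) = 604/1318 = 0.45827
p₀ = P(outcome | unexposed) = 79/1050 = 0.075238
Exposure prevalence π = 1318/2368 = 0.55659; overall risk P(Y=1) = 0.28843.
Under exogeneity, PAF = [P(Y=1) − p₀]/P(Y=1).
PAF = (0.28843 − 0.075238) / 0.28843 ≈ 0.7391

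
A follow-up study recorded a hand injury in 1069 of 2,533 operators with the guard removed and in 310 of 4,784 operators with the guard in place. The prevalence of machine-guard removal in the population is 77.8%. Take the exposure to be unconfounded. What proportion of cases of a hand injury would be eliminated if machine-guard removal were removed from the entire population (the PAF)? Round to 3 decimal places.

PAF ≈ 0.811

p₁ = P(outcome | exposed) = 1069/2533 = 0.42203
p₀ = P(outcome | unexposed) = 310/4784 = 0.064799
Overall risk P(Y=1) = π·p₁ + (1−π)·p₀ = 0.778×0.42203 + 0.222×0.064799 = 0.34272.
Under exogeneity, PAF = [P(Y=1) − p₀] / P(Y=1).
PAF = (0.34272 − 0.064799) / 0.34272 ≈ 0.8109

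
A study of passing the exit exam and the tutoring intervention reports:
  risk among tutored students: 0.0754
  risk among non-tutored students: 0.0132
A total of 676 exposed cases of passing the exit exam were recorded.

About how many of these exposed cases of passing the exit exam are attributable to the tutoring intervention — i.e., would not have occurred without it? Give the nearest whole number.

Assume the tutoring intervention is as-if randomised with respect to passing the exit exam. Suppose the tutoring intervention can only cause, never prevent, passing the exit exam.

about 558 cases

Let p₁ = 0.0754, p₀ = 0.0132.
PN = (p₁ − p₀)/p₁ = (0.0754 − 0.0132) / 0.0754 ≈ 0.82493.
Attributable cases ≈ PN × (exposed cases) = 0.82493 × 676 ≈ 557.66.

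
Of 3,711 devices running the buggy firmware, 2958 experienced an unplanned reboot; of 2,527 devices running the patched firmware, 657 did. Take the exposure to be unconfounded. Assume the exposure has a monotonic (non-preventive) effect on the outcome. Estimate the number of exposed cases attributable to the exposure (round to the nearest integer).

about 1993 cases

p₁ = P(outcome | exposed) = 2958/3711 = 0.79709
p₀ = P(outcome | unexposed) = 657/2527 = 0.25999
PN = (p₁ − p₀)/p₁ = (0.79709 − 0.25999) / 0.79709 ≈ 0.67382.
Attributable cases ≈ PN × (exposed cases) = 0.67382 × 2958 ≈ 1993.17.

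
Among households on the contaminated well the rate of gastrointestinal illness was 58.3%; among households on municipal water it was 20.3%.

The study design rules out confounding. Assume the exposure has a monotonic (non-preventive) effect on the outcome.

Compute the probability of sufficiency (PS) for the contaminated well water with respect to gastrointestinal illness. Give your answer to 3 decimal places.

PS ≈ 0.477

p₁ = 0.583, p₀ = 0.203.
Under exogeneity and monotonicity, PS = (p₁ − p₀) / (1 − p₀).
PS = (0.583 − 0.203) / (1 − 0.203) = 0.38 / 0.797 ≈ 0.4768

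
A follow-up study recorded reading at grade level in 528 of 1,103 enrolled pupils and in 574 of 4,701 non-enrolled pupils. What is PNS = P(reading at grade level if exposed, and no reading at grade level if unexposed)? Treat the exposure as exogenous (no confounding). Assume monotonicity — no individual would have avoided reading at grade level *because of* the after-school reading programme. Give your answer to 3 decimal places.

p₁ = P(outcome | exposed) = 528/1103 = 0.47869
p₀ = P(outcome | unexposed) = 574/4701 = 0.1221
Under exogeneity and monotonicity, PNS = p₁ − p₀.
PNS = 0.47869 − 0.1221 = 0.35659

PNS ≈ 0.357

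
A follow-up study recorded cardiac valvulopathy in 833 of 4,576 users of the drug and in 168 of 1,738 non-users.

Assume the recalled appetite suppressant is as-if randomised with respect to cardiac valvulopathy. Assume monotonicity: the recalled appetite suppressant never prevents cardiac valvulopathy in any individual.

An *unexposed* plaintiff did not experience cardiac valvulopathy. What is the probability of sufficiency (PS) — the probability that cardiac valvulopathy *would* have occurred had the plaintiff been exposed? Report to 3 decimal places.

PS ≈ 0.095

p₁ = P(outcome | exposed) = 833/4576 = 0.18204
p₀ = P(outcome | unexposed) = 168/1738 = 0.096663
Under exogeneity and monotonicity, PS = (p₁ − p₀) / (1 − p₀).
PS = (0.18204 − 0.096663) / (1 − 0.096663) = 0.085374 / 0.90334 ≈ 0.0945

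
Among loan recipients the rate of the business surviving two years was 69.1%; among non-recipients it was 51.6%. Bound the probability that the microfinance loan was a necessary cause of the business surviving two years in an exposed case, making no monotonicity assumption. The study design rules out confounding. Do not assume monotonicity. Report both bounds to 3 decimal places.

0.253 ≤ PN ≤ 0.700

p₁ = 0.691, p₀ = 0.516.
Under exogeneity alone the bounds on PN are max{0,(p₁−p₀)/p₁} ≤ PN ≤ min{1,(1−p₀)/p₁}.
  lower = (p₁ − p₀)/p₁ = 0.175 / 0.691 ≈ 0.2533
  upper = min{1, (1 − p₀)/p₁} = 0.484 / 0.691 ≈ 0.7004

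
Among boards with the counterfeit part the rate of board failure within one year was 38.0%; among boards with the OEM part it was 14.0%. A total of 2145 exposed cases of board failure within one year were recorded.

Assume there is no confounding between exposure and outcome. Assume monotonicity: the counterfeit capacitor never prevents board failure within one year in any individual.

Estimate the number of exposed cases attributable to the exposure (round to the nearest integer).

about 1355 cases

p₁ = 0.38, p₀ = 0.14.
PN = (p₁ − p₀)/p₁ = (0.38 − 0.14) / 0.38 ≈ 0.63158.
Attributable cases ≈ PN × (exposed cases) = 0.63158 × 2145 ≈ 1354.74.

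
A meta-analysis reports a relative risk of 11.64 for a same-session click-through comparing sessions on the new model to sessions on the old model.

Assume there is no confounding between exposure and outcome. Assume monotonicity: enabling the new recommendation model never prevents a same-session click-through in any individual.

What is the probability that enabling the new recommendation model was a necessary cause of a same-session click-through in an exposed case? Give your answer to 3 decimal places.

Under exogeneity and monotonicity, PN = (RR − 1) / RR = 1 − 1/RR.
PN = (11.64 − 1) / 11.64 = 10.64 / 11.64 ≈ 0.9141

PN ≈ 0.914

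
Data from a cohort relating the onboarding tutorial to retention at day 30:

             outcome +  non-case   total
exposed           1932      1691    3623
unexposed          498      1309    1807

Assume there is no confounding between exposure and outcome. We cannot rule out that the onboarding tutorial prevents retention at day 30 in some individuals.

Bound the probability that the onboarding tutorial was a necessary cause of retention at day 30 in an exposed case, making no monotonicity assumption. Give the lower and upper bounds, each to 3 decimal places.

0.483 ≤ PN ≤ 1.000

p₁ = P(outcome | exposed) = 1932/3623 = 0.53326
p₀ = P(outcome | unexposed) = 498/1807 = 0.27559
Under exogeneity alone the bounds on PN are max{0,(p₁−p₀)/p₁} ≤ PN ≤ min{1,(1−p₀)/p₁}.
  lower = (p₁ − p₀)/p₁ = 0.25766 / 0.53326 ≈ 0.4832
  upper = min{1, (1 − p₀)/p₁} = 0.72441 / 0.53326 ≈ 1.3584 → capped at 1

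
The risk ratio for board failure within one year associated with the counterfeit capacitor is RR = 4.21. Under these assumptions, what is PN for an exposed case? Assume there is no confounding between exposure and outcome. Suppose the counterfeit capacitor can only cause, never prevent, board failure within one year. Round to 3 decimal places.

Under exogeneity and monotonicity, PN = (RR − 1) / RR = 1 − 1/RR.
PN = (4.21 − 1) / 4.21 = 3.21 / 4.21 ≈ 0.7625

PN ≈ 0.762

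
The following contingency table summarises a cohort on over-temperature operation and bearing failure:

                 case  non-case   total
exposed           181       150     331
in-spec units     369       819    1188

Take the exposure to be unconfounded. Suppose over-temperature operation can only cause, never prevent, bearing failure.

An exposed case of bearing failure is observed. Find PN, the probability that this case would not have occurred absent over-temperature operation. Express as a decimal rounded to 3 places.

PN ≈ 0.432

p₁ = P(outcome | exposed) = 181/331 = 0.54683
p₀ = P(outcome | unexposed) = 369/1188 = 0.31061
Under exogeneity and monotonicity, PN = (p₁ − p₀)/p₁.
PN = (0.54683 − 0.31061) / 0.54683 ≈ 0.4320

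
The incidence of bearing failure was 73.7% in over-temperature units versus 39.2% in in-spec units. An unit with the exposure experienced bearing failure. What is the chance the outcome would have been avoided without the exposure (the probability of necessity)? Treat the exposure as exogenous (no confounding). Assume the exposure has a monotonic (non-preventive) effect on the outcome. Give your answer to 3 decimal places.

p₁ = 0.737, p₀ = 0.392.
Under exogeneity and monotonicity, PN = (p₁ − p₀) / p₁.
PN = (0.737 − 0.392) / 0.737 = 0.345 / 0.737 ≈ 0.4681

PN ≈ 0.468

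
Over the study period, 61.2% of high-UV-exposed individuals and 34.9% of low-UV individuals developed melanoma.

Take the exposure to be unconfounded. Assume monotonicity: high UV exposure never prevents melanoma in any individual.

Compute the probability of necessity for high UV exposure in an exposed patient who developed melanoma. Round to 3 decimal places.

p₁ = 0.612, p₀ = 0.349.
Under exogeneity and monotonicity, PN = (p₁ − p₀) / p₁.
PN = (0.612 − 0.349) / 0.612 = 0.263 / 0.612 ≈ 0.4297

PN ≈ 0.430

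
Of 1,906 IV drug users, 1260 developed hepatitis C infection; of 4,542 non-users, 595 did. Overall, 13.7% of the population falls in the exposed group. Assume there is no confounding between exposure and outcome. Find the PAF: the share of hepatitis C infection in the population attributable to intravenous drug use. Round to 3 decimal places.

p₁ = P(outcome | exposed) = 1260/1906 = 0.66107
p₀ = P(outcome | unexposed) = 595/4542 = 0.131
Overall risk P(Y=1) = π·p₁ + (1−π)·p₀ = 0.137×0.66107 + 0.863×0.131 = 0.20362.
Under exogeneity, PAF = [P(Y=1) − p₀] / P(Y=1).
PAF = (0.20362 − 0.131) / 0.20362 ≈ 0.3566

PAF ≈ 0.357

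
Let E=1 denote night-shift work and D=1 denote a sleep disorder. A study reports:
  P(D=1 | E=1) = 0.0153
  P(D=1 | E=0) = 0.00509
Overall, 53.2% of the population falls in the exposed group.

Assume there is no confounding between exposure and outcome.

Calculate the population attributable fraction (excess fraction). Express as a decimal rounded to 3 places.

Let p₁ = 0.0153, p₀ = 0.00509.
Overall risk P(Y=1) = π·p₁ + (1−π)·p₀ = 0.532×0.0153 + 0.468×0.00509 = 0.010522.
Under exogeneity, PAF = [P(Y=1) − p₀] / P(Y=1).
PAF = (0.010522 − 0.00509) / 0.010522 ≈ 0.5162

PAF ≈ 0.516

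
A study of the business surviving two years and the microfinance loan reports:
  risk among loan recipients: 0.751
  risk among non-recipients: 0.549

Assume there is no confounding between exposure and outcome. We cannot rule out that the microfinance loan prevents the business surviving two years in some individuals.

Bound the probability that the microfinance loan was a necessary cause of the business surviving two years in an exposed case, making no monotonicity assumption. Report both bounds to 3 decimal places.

Let p₁ = 0.751, p₀ = 0.549.
Under exogeneity alone the bounds on PN are max{0,(p₁−p₀)/p₁} ≤ PN ≤ min{1,(1−p₀)/p₁}.
  lower = (p₁ − p₀)/p₁ = 0.202 / 0.751 ≈ 0.2690
  upper = min{1, (1 − p₀)/p₁} = 0.451 / 0.751 ≈ 0.6005

0.269 ≤ PN ≤ 0.601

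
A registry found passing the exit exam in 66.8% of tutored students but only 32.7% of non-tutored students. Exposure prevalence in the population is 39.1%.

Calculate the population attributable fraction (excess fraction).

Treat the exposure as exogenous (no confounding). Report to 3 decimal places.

PAF ≈ 0.290

p₁ = 0.668, p₀ = 0.327.
Overall risk P(Y=1) = π·p₁ + (1−π)·p₀ = 0.391×0.668 + 0.609×0.327 = 0.46033.
Under exogeneity, PAF = [P(Y=1) − p₀] / P(Y=1).
PAF = (0.46033 − 0.327) / 0.46033 ≈ 0.2896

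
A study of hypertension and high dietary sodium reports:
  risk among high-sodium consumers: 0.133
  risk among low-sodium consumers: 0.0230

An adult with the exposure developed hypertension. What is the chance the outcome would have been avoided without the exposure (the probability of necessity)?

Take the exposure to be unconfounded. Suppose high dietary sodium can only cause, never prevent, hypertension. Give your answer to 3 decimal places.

Let p₁ = 0.133, p₀ = 0.023.
Under exogeneity and monotonicity, PN = (p₁ − p₀) / p₁.
PN = (0.133 − 0.023) / 0.133 = 0.11 / 0.133 ≈ 0.8271

PN ≈ 0.827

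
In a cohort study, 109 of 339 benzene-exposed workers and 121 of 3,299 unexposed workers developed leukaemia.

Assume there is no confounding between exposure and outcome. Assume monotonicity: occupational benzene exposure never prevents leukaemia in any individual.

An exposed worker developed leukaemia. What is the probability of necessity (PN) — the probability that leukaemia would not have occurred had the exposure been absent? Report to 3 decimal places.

PN ≈ 0.886

p₁ = P(outcome | exposed) = 109/339 = 0.32153
p₀ = P(outcome | unexposed) = 121/3299 = 0.036678
Under exogeneity and monotonicity, PN = (p₁ − p₀) / p₁.
PN = (0.32153 − 0.036678) / 0.32153 = 0.28486 / 0.32153 ≈ 0.8859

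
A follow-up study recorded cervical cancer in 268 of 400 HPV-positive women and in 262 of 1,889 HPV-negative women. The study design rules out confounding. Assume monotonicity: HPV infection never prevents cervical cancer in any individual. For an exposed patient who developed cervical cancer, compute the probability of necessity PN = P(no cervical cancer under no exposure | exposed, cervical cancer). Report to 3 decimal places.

p₁ = P(outcome | exposed) = 268/400 = 0.67
p₀ = P(outcome | unexposed) = 262/1889 = 0.1387
Under exogeneity and monotonicity, PN = (p₁ − p₀) / p₁.
PN = (0.67 − 0.1387) / 0.67 = 0.5313 / 0.67 ≈ 0.7930

PN ≈ 0.793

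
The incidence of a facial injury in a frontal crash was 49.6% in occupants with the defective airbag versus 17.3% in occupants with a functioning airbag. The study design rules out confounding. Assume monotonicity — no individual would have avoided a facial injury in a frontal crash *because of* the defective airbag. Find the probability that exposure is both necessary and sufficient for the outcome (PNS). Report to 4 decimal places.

PNS ≈ 0.3230

p₁ = 0.496, p₀ = 0.173.
Under exogeneity and monotonicity, PNS = p₁ − p₀.
PNS = 0.496 − 0.173 = 0.323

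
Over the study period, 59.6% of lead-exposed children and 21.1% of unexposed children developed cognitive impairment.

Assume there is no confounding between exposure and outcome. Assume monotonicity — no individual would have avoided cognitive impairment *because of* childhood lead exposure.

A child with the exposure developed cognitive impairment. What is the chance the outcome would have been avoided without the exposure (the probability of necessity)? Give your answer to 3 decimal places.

PN ≈ 0.646

p₁ = 0.596, p₀ = 0.211.
Under exogeneity and monotonicity, PN = (p₁ − p₀) / p₁.
PN = (0.596 − 0.211) / 0.596 = 0.385 / 0.596 ≈ 0.6460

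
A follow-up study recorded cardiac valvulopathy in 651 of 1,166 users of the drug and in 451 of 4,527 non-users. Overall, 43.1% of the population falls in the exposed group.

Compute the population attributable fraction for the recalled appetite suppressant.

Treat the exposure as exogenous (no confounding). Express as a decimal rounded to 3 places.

PAF ≈ 0.665

p₁ = P(outcome | exposed) = 651/1166 = 0.55832
p₀ = P(outcome | unexposed) = 451/4527 = 0.099624
Overall risk P(Y=1) = π·p₁ + (1−π)·p₀ = 0.431×0.55832 + 0.569×0.099624 = 0.29732.
Under exogeneity, PAF = [P(Y=1) − p₀] / P(Y=1).
PAF = (0.29732 − 0.099624) / 0.29732 ≈ 0.6649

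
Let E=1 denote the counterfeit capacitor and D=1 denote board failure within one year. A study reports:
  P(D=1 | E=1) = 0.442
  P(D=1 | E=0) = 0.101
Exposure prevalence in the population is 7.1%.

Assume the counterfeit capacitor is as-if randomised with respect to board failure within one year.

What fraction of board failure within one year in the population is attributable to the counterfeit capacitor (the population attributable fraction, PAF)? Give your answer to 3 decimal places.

PAF ≈ 0.193

Let p₁ = 0.442, p₀ = 0.101.
Overall risk P(Y=1) = π·p₁ + (1−π)·p₀ = 0.071×0.442 + 0.929×0.101 = 0.12521.
Under exogeneity, PAF = [P(Y=1) − p₀] / P(Y=1).
PAF = (0.12521 − 0.101) / 0.12521 ≈ 0.1934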